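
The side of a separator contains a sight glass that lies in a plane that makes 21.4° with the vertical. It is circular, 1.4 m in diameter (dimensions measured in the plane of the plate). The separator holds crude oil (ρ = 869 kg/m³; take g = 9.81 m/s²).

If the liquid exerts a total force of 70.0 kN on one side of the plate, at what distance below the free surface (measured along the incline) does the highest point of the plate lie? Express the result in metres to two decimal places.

y_top ≈ 5.03 m

γ = ρg = 869 × 9.81 / 1000 = 8.52489 kN/m³.
A = π(0.7)² = 1.53938 m².
From F = γ·h_c·A, the centroid depth is h_c = 70.0/(8.52489 × 1.53938) = 5.33413 m.
The plate makes 21.4° with the vertical, i.e. θ = 90° − 21.4° = 68.6° to the horizontal. Measuring y along the incline from the free-surface line, vertical depth h = y·sinθ with sinθ = 0.931056.
Along the incline, y_c = h_c/sinθ = 5.33413/0.931056 = 5.72912 m.
The centroid is at the centre, 0.7 m below the top of the plate, so the highest point sits at y_top = 5.72912 − 0.7 = 5.02912 m along the incline.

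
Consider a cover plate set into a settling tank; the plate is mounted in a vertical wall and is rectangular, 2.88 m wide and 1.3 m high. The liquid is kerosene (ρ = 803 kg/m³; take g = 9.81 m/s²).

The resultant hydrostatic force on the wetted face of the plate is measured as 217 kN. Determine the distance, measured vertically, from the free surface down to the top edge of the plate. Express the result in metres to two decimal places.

γ = ρg = 803 × 9.81 / 1000 = 7.87743 kN/m³.
A = 2.88 × 1.3 = 3.744 m².
From F = γ·h_c·A, the centroid depth is h_c = 217/(7.87743 × 3.744) = 7.35765 m.
The centroid lies 1.3/2 = 0.65 m below the top edge, so the top edge sits at h_top = 7.35765 − 0.65 = 6.70765 m below the surface.

d_top ≈ 6.71 m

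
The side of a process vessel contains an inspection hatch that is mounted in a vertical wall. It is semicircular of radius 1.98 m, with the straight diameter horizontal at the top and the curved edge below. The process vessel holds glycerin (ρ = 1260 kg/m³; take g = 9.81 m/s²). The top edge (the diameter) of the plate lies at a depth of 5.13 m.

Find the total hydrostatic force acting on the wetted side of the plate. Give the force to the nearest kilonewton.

γ = ρg = 1260 × 9.81 / 1000 = 12.3606 kN/m³.
The centroid of a semicircle lies 4r/(3π) = 0.840338 m from the diameter, here below the top edge, so the centroid depth is h_c = 5.13 + 0.840338 = 5.97034 m.
A = πr²/2 = π × 1.98²/2 = 6.15815 m².
Resultant F = γ·h_c·A = 12.3606 × 5.97034 × 6.15815 = 454.453 kN.

F ≈ 454 kN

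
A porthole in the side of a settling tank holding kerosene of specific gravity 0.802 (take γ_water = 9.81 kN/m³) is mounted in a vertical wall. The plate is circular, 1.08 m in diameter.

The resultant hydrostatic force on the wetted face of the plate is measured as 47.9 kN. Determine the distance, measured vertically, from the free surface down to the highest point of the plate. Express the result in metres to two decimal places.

γ = 0.802 × 9.81 = 7.86762 kN/m³.
A = π(0.54)² = 0.916088 m².
From F = γ·h_c·A, the centroid depth is h_c = 47.9/(7.86762 × 0.916088) = 6.64592 m.
The centroid is at the centre, 0.54 m below the top of the plate, so the highest point sits at h_top = 6.64592 − 0.54 = 6.10592 m below the surface.

d_top ≈ 6.11 m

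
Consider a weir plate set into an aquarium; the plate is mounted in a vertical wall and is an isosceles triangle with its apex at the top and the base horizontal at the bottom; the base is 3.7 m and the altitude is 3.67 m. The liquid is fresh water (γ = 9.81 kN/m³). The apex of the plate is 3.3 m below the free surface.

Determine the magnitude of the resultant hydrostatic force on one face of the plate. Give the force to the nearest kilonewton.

F ≈ 383 kN

γ = 9.81 kN/m³.
With the apex up, the centroid sits 2h/3 = 2 × 3.67/3 = 2.44667 m below the apex, so the centroid depth is h_c = 3.3 + 2.44667 = 5.74667 m.
A = ½ × 3.7 × 3.67 = 6.7895 m².
Resultant F = γ·h_c·A = 9.81 × 5.74667 × 6.7895 = 382.757 kN.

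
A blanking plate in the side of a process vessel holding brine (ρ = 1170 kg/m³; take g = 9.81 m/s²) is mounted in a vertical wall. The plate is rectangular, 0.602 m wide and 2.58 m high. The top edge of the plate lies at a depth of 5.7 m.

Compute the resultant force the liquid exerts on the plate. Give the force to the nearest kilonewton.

γ = ρg = 1170 × 9.81 / 1000 = 11.4777 kN/m³.
The centroid lies 2.58/2 = 1.29 m below the top edge, so the centroid depth is h_c = 5.7 + 1.29 = 6.99 m.
A = 0.602 × 2.58 = 1.55316 m².
Resultant F = γ·h_c·A = 11.4777 × 6.99 × 1.55316 = 124.609 kN.

F ≈ 125 kN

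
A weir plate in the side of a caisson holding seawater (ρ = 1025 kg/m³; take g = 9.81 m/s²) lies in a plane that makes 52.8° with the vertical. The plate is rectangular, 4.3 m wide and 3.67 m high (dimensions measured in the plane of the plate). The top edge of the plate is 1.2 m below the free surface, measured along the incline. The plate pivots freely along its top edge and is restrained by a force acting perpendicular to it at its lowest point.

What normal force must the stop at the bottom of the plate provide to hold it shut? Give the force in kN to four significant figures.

γ = ρg = 1025 × 9.81 / 1000 = 10.05525 kN/m³.
The plate makes 52.8° with the vertical, i.e. θ = 90° − 52.8° = 37.2° to the horizontal. Measuring y along the incline from the free-surface line, vertical depth h = y·sinθ with sinθ = 0.604599.
The centroid lies 3.67/2 = 1.835 m below the top edge, so y_c = 1.2 + 1.835 = 3.035 m and h_c = 3.035 × 0.604599 = 1.83496 m.
A = 4.3 × 3.67 = 15.781 m².
Resultant F = γ·h_c·A = 10.05525 × 1.83496 × 15.781 = 291.175 kN.
I_c = b·h³/12 = 4.3 × 3.67³/12 = 17.7127 m⁴.
Centre of pressure: y_p = y_c + I_c/(y_c·A) = 3.035 + 17.7127/(3.035 × 15.781) = 3.035 + 0.369821 = 3.40482 m along the plane.
The resultant acts 1.835 + 0.369821 = 2.20482 m (along the plate) below the hinge at the top edge, so the moment about the hinge is M = F × 2.20482 = 291.175 × 2.20482 = 641.988 kN·m.
A normal force at the bottom, 3.67 m from the hinge, must supply this moment: P = 641.988/3.67 = 174.929 kN.

P ≈ 174.9 kN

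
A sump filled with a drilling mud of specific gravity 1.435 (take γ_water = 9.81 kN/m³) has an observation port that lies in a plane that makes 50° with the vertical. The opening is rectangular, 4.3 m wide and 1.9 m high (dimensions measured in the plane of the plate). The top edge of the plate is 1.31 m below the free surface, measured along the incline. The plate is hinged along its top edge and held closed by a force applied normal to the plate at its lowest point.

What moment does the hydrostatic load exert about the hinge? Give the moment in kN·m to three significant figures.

M ≈ 181 kN·m

γ = 1.435 × 9.81 = 14.07735 kN/m³.
The plate makes 50° with the vertical, i.e. θ = 90° − 50° = 40° to the horizontal. Measuring y along the incline from the free-surface line, vertical depth h = y·sinθ with sinθ = 0.642788.
The centroid lies 1.9/2 = 0.95 m below the top edge, so y_c = 1.31 + 0.95 = 2.26 m and h_c = 2.26 × 0.642788 = 1.4527 m.
A = 4.3 × 1.9 = 8.17 m².
Resultant F = γ·h_c·A = 14.07735 × 1.4527 × 8.17 = 167.078 kN.
I_c = b·h³/12 = 4.3 × 1.9³/12 = 2.45781 m⁴.
Centre of pressure: y_p = y_c + I_c/(y_c·A) = 2.26 + 2.45781/(2.26 × 8.17) = 2.26 + 0.133112 = 2.39311 m along the plane.
The resultant acts 0.95 + 0.133112 = 1.08311 m (along the plate) below the hinge at the top edge, so the moment about the hinge is M = F × 1.08311 = 167.078 × 1.08311 = 180.964 kN·m.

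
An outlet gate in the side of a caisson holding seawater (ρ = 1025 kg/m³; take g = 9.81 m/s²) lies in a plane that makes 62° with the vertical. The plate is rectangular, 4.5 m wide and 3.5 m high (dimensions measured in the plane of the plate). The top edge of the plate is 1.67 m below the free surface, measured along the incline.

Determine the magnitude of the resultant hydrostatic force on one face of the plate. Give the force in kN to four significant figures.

γ = ρg = 1025 × 9.81 / 1000 = 10.05525 kN/m³.
The plate makes 62° with the vertical, i.e. θ = 90° − 62° = 28° to the horizontal. Measuring y along the incline from the free-surface line, vertical depth h = y·sinθ with sinθ = 0.469472.
The centroid lies 3.5/2 = 1.75 m below the top edge, so y_c = 1.67 + 1.75 = 3.42 m and h_c = 3.42 × 0.469472 = 1.60559 m.
A = 4.5 × 3.5 = 15.75 m².
Resultant F = γ·h_c·A = 10.05525 × 1.60559 × 15.75 = 254.278 kN.

F ≈ 254.3 kN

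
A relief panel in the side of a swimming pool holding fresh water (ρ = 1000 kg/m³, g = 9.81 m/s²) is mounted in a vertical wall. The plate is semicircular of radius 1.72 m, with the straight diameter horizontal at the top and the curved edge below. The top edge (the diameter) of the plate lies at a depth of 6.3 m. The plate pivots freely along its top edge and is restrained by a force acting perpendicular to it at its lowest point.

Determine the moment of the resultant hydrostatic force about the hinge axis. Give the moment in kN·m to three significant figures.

M ≈ 243 kN·m

γ = ρg = 1000 × 9.81 = 9810 N/m³ = 9.81 kN/m³.
The centroid of a semicircle lies 4r/(3π) = 0.729991 m from the diameter, here below the top edge, so the centroid depth is h_c = 6.3 + 0.729991 = 7.02999 m.
A = πr²/2 = π × 1.72²/2 = 4.64704 m².
Resultant F = γ·h_c·A = 9.81 × 7.02999 × 4.64704 = 320.479 kN.
I_c = (π/8 − 8/(9π))·r⁴ = 0.109757 × 1.72⁴ = 0.960608 m⁴.
Centre of pressure: y_p = y_c + I_c/(y_c·A) = 7.02999 + 0.960608/(7.02999 × 4.64704) = 7.02999 + 0.0294046 = 7.05939 m along the plane.
The resultant acts 0.729991 + 0.0294046 = 0.759396 m (along the plate) below the hinge at the top edge, so the moment about the hinge is M = F × 0.759396 = 320.479 × 0.759396 = 243.37 kN·m.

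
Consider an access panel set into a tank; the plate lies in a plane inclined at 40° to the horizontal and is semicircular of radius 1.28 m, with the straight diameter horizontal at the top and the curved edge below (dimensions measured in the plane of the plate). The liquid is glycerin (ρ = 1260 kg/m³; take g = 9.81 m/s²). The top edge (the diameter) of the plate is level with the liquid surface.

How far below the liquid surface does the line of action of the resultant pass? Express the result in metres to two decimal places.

h_p = 0.48 m

γ = ρg = 1260 × 9.81 / 1000 = 12.3606 kN/m³.
Let θ = 40° be the plate's angle to the horizontal; measure y along the incline from where the plane meets the free surface. Vertical depth h = y·sinθ with sinθ = 0.642788.
The centroid of a semicircle lies 4r/(3π) = 0.543249 m from the diameter, here below the top edge, so y_c = 0.543249 m and h_c = 0.543249 × 0.642788 = 0.349194 m.
A = πr²/2 = π × 1.28²/2 = 2.57359 m².
Resultant F = γ·h_c·A = 12.3606 × 0.349194 × 2.57359 = 11.1083 kN.
I_c = (π/8 − 8/(9π))·r⁴ = 0.109757 × 1.28⁴ = 0.294627 m⁴.
Centre of pressure: y_p = y_c + I_c/(y_c·A) = 0.543249 + 0.294627/(0.543249 × 2.57359) = 0.543249 + 0.210734 = 0.753983 m along the plane.
Vertically, h_p = y_p·sinθ = 0.753983 × 0.642788 = 0.484651 m.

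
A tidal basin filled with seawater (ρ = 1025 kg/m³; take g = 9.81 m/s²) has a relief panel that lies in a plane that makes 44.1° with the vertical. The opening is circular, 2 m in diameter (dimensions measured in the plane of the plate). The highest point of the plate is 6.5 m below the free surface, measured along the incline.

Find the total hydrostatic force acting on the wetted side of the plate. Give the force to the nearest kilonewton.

F ≈ 170 kN

γ = ρg = 1025 × 9.81 / 1000 = 10.05525 kN/m³.
The plate makes 44.1° with the vertical, i.e. θ = 90° − 44.1° = 45.9° to the horizontal. Measuring y along the incline from the free-surface line, vertical depth h = y·sinθ with sinθ = 0.718126.
The centroid is at the centre, 1 m below the top of the plate, so y_c = 6.5 + 1 = 7.5 m and h_c = 7.5 × 0.718126 = 5.38595 m.
A = π(1)² = 3.14159 m².
Resultant F = γ·h_c·A = 10.05525 × 5.38595 × 3.14159 = 170.139 kN.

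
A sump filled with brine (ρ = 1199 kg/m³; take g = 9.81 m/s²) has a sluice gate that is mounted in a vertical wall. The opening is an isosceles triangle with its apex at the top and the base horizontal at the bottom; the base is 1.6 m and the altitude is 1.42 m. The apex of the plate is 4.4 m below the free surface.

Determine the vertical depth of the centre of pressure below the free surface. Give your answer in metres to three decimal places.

γ = ρg = 1199 × 9.81 / 1000 = 11.76219 kN/m³.
With the apex up, the centroid sits 2h/3 = 2 × 1.42/3 = 0.946667 m below the apex, so the centroid depth is h_c = 4.4 + 0.946667 = 5.34667 m.
A = ½ × 1.6 × 1.42 = 1.136 m².
Resultant F = γ·h_c·A = 11.76219 × 5.34667 × 1.136 = 71.4414 kN.
I_c = b·h³/36 = 1.6 × 1.42³/36 = 0.127257 m⁴.
Centre of pressure: y_p = y_c + I_c/(y_c·A) = 5.34667 + 0.127257/(5.34667 × 1.136) = 5.34667 + 0.0209517 = 5.36762 m along the plane.

h_p = 5.368 m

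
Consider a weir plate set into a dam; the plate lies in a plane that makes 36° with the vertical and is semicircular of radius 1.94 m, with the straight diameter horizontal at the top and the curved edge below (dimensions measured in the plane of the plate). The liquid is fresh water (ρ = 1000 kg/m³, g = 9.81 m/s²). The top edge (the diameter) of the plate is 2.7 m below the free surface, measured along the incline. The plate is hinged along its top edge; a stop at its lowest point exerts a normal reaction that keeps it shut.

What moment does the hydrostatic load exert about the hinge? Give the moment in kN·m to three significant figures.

M ≈ 148 kN·m

γ = ρg = 1000 × 9.81 = 9810 N/m³ = 9.81 kN/m³.
The plate makes 36° with the vertical, i.e. θ = 90° − 36° = 54° to the horizontal. Measuring y along the incline from the free-surface line, vertical depth h = y·sinθ with sinθ = 0.809017.
The centroid of a semicircle lies 4r/(3π) = 0.823362 m from the diameter, here below the top edge, so y_c = 2.7 + 0.823362 = 3.52336 m and h_c = 3.52336 × 0.809017 = 2.85046 m.
A = πr²/2 = π × 1.94²/2 = 5.91185 m².
Resultant F = γ·h_c·A = 9.81 × 2.85046 × 5.91185 = 165.313 kN.
I_c = (π/8 − 8/(9π))·r⁴ = 0.109757 × 1.94⁴ = 1.55467 m⁴.
Centre of pressure: y_p = y_c + I_c/(y_c·A) = 3.52336 + 1.55467/(3.52336 × 5.91185) = 3.52336 + 0.0746376 = 3.598 m along the plane.
The resultant acts 0.823362 + 0.0746376 = 0.898 m (along the plate) below the hinge at the top edge, so the moment about the hinge is M = F × 0.898 = 165.313 × 0.898 = 148.451 kN·m.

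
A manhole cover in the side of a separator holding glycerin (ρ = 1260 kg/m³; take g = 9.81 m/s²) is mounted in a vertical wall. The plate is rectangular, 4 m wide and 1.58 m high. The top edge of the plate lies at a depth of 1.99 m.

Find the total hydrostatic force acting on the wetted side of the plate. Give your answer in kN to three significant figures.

F ≈ 217 kN

γ = ρg = 1260 × 9.81 / 1000 = 12.3606 kN/m³.
The centroid lies 1.58/2 = 0.79 m below the top edge, so the centroid depth is h_c = 1.99 + 0.79 = 2.78 m.
A = 4 × 1.58 = 6.32 m².
Resultant F = γ·h_c·A = 12.3606 × 2.78 × 6.32 = 217.171 kN.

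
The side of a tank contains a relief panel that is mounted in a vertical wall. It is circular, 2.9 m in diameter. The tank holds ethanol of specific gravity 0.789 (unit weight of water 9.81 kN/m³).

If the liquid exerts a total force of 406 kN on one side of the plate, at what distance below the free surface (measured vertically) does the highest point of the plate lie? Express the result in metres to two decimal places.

d_top ≈ 6.49 m

γ = 0.789 × 9.81 = 7.74009 kN/m³.
A = π(1.45)² = 6.6052 m².
From F = γ·h_c·A, the centroid depth is h_c = 406/(7.74009 × 6.6052) = 7.94134 m.
The centroid is at the centre, 1.45 m below the top of the plate, so the highest point sits at h_top = 7.94134 − 1.45 = 6.49134 m below the surface.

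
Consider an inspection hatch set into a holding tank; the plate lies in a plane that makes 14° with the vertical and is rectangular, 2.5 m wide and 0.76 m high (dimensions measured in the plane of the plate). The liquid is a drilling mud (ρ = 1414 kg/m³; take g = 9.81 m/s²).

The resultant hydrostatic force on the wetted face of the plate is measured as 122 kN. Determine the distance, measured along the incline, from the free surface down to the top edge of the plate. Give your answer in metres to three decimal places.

y_top ≈ 4.391 m

γ = ρg = 1414 × 9.81 / 1000 = 13.87134 kN/m³.
A = 2.5 × 0.76 = 1.9 m².
From F = γ·h_c·A, the centroid depth is h_c = 122/(13.87134 × 1.9) = 4.62901 m.
The plate makes 14° with the vertical, i.e. θ = 90° − 14° = 76° to the horizontal. Measuring y along the incline from the free-surface line, vertical depth h = y·sinθ with sinθ = 0.970296.
Along the incline, y_c = h_c/sinθ = 4.62901/0.970296 = 4.77072 m.
The centroid lies 0.76/2 = 0.38 m below the top edge, so the top edge sits at y_top = 4.77072 − 0.38 = 4.39072 m along the incline.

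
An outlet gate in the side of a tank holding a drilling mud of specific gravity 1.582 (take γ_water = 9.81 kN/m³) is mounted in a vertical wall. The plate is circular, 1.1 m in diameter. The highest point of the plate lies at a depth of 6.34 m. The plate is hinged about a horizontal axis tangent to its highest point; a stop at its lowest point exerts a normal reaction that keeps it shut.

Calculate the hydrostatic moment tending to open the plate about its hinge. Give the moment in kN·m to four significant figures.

M ≈ 57.01 kN·m

γ = 1.582 × 9.81 = 15.51942 kN/m³.
The centroid is at the centre, 0.55 m below the top of the plate, so the centroid depth is h_c = 6.34 + 0.55 = 6.89 m.
A = π(0.55)² = 0.950332 m².
Resultant F = γ·h_c·A = 15.51942 × 6.89 × 0.950332 = 101.618 kN.
I_c = πr⁴/4 = π × 0.55⁴/4 = 0.0718688 m⁴.
Centre of pressure: y_p = y_c + I_c/(y_c·A) = 6.89 + 0.0718688/(6.89 × 0.950332) = 6.89 + 0.010976 = 6.90098 m along the plane.
The resultant acts 0.55 + 0.010976 = 0.560976 m (along the plate) below the hinge at the top edge, so the moment about the hinge is M = F × 0.560976 = 101.618 × 0.560976 = 57.0053 kN·m.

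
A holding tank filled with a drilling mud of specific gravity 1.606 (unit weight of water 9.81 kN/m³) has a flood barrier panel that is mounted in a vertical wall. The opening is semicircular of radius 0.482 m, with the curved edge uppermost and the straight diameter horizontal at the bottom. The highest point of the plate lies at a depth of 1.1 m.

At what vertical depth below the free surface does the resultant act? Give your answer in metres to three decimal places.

h_p = 1.389 m

γ = 1.606 × 9.81 = 15.75486 kN/m³.
The centroid lies 4r/(3π) = 0.204567 m above the diameter, so r − 4r/(3π) = 0.482 − 0.204567 = 0.277433 m below the topmost point, so the centroid depth is h_c = 1.1 + 0.277433 = 1.37743 m.
A = πr²/2 = π × 0.482²/2 = 0.364934 m².
Resultant F = γ·h_c·A = 15.75486 × 1.37743 × 0.364934 = 7.91951 kN.
I_c = (π/8 − 8/(9π))·r⁴ = 0.109757 × 0.482⁴ = 0.00592407 m⁴.
Centre of pressure: y_p = y_c + I_c/(y_c·A) = 1.37743 + 0.00592407/(1.37743 × 0.364934) = 1.37743 + 0.0117852 = 1.38922 m along the plane.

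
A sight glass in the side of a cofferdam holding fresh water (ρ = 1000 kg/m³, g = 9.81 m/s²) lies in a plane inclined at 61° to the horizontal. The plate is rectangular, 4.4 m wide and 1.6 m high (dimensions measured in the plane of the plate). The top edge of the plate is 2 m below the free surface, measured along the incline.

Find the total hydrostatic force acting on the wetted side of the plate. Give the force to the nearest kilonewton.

F ≈ 169 kN

γ = ρg = 1000 × 9.81 = 9810 N/m³ = 9.81 kN/m³.
Let θ = 61° be the plate's angle to the horizontal; measure y along the incline from where the plane meets the free surface. Vertical depth h = y·sinθ with sinθ = 0.874620.
The centroid lies 1.6/2 = 0.8 m below the top edge, so y_c = 2 + 0.8 = 2.8 m and h_c = 2.8 × 0.874620 = 2.44894 m.
A = 4.4 × 1.6 = 7.04 m².
Resultant F = γ·h_c·A = 9.81 × 2.44894 × 7.04 = 169.13 kN.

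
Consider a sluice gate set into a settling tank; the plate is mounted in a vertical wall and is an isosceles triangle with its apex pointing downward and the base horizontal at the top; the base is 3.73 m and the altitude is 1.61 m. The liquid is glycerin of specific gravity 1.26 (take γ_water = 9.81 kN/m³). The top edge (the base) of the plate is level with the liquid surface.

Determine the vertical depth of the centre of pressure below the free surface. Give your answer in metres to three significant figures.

h_p = 0.805 m

γ = 1.26 × 9.81 = 12.3606 kN/m³.
With the apex down, the centroid sits h/3 = 1.61/3 = 0.536667 m below the base (the top edge), so the centroid depth is h_c = 0.536667 m.
A = ½ × 3.73 × 1.61 = 3.00265 m².
Resultant F = γ·h_c·A = 12.3606 × 0.536667 × 3.00265 = 19.9182 kN.
I_c = b·h³/36 = 3.73 × 1.61³/36 = 0.432398 m⁴.
Centre of pressure: y_p = y_c + I_c/(y_c·A) = 0.536667 + 0.432398/(0.536667 × 3.00265) = 0.536667 + 0.268333 = 0.805 m along the plane.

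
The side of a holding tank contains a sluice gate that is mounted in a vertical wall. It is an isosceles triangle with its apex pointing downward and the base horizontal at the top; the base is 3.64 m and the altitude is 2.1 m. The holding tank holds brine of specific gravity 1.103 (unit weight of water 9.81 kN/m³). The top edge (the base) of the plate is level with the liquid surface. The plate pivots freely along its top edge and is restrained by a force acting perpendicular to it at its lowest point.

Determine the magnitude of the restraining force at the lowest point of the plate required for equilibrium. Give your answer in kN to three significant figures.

P ≈ 14.5 kN

γ = 1.103 × 9.81 = 10.82043 kN/m³.
With the apex down, the centroid sits h/3 = 2.1/3 = 0.7 m below the base (the top edge), so the centroid depth is h_c = 0.7 m.
A = ½ × 3.64 × 2.1 = 3.822 m².
Resultant F = γ·h_c·A = 10.82043 × 0.7 × 3.822 = 28.949 kN.
I_c = b·h³/36 = 3.64 × 2.1³/36 = 0.93639 m⁴.
Centre of pressure: y_p = y_c + I_c/(y_c·A) = 0.7 + 0.93639/(0.7 × 3.822) = 0.7 + 0.35 = 1.05 m along the plane.
The resultant acts 0.7 + 0.35 = 1.05 m (along the plate) below the hinge at the top edge, so the moment about the hinge is M = F × 1.05 = 28.949 × 1.05 = 30.3965 kN·m.
A normal force at the bottom, 2.1 m from the hinge, must supply this moment: P = 30.3965/2.1 = 14.4745 kN.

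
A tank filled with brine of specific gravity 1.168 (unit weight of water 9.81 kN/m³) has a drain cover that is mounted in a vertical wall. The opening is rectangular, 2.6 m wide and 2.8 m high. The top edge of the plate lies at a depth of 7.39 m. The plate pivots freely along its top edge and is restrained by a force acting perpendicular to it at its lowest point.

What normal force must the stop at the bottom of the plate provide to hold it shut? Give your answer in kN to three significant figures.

P ≈ 386 kN

γ = 1.168 × 9.81 = 11.45808 kN/m³.
The centroid lies 2.8/2 = 1.4 m below the top edge, so the centroid depth is h_c = 7.39 + 1.4 = 8.79 m.
A = 2.6 × 2.8 = 7.28 m².
Resultant F = γ·h_c·A = 11.45808 × 8.79 × 7.28 = 733.216 kN.
I_c = b·h³/12 = 2.6 × 2.8³/12 = 4.75627 m⁴.
Centre of pressure: y_p = y_c + I_c/(y_c·A) = 8.79 + 4.75627/(8.79 × 7.28) = 8.79 + 0.0743269 = 8.86433 m along the plane.
The resultant acts 1.4 + 0.0743269 = 1.47433 m (along the plate) below the hinge at the top edge, so the moment about the hinge is M = F × 1.47433 = 733.216 × 1.47433 = 1081 kN·m.
A normal force at the bottom, 2.8 m from the hinge, must supply this moment: P = 1081/2.8 = 386.071 kN.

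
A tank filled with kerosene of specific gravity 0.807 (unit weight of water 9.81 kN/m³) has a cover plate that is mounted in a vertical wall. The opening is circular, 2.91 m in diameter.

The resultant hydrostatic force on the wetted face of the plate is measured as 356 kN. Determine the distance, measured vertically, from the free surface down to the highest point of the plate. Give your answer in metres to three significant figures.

γ = 0.807 × 9.81 = 7.91667 kN/m³.
A = π(1.455)² = 6.65083 m².
From F = γ·h_c·A, the centroid depth is h_c = 356/(7.91667 × 6.65083) = 6.76132 m.
The centroid is at the centre, 1.455 m below the top of the plate, so the highest point sits at h_top = 6.76132 − 1.455 = 5.30632 m below the surface.

d_top ≈ 5.31 m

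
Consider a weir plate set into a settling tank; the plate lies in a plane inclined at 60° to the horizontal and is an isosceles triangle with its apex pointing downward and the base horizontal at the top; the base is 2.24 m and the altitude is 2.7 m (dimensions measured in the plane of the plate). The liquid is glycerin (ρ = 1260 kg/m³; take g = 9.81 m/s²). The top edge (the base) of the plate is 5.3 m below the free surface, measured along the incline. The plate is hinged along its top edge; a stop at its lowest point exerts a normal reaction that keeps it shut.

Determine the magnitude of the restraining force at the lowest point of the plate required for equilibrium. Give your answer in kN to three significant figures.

P ≈ 71.8 kN

γ = ρg = 1260 × 9.81 / 1000 = 12.3606 kN/m³.
Let θ = 60° be the plate's angle to the horizontal; measure y along the incline from where the plane meets the free surface. Vertical depth h = y·sinθ with sinθ = 0.866025.
With the apex down, the centroid sits h/3 = 2.7/3 = 0.9 m below the base (the top edge), so y_c = 5.3 + 0.9 = 6.2 m and h_c = 6.2 × 0.866025 = 5.36936 m.
A = ½ × 2.24 × 2.7 = 3.024 m².
Resultant F = γ·h_c·A = 12.3606 × 5.36936 × 3.024 = 200.698 kN.
I_c = b·h³/36 = 2.24 × 2.7³/36 = 1.22472 m⁴.
Centre of pressure: y_p = y_c + I_c/(y_c·A) = 6.2 + 1.22472/(6.2 × 3.024) = 6.2 + 0.0653226 = 6.26532 m along the plane.
The resultant acts 0.9 + 0.0653226 = 0.965323 m (along the plate) below the hinge at the top edge, so the moment about the hinge is M = F × 0.965323 = 200.698 × 0.965323 = 193.738 kN·m.
A normal force at the bottom, 2.7 m from the hinge, must supply this moment: P = 193.738/2.7 = 71.7548 kN.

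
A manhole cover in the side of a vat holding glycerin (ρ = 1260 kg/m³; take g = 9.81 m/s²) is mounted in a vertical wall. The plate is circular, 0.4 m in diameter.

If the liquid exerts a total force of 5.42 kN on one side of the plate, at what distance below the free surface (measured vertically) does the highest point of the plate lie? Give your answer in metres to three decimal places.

d_top ≈ 3.289 m

γ = ρg = 1260 × 9.81 / 1000 = 12.3606 kN/m³.
A = π(0.2)² = 0.125664 m².
From F = γ·h_c·A, the centroid depth is h_c = 5.42/(12.3606 × 0.125664) = 3.48938 m.
The centroid is at the centre, 0.2 m below the top of the plate, so the highest point sits at h_top = 3.48938 − 0.2 = 3.28938 m below the surface.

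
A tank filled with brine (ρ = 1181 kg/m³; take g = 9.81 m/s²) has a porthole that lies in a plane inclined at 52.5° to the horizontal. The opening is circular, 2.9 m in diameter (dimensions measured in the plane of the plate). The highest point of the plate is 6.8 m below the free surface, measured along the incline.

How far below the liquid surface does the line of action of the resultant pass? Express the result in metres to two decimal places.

h_p = 6.60 m

γ = ρg = 1181 × 9.81 / 1000 = 11.58561 kN/m³.
Let θ = 52.5° be the plate's angle to the horizontal; measure y along the incline from where the plane meets the free surface. Vertical depth h = y·sinθ with sinθ = 0.793353.
The centroid is at the centre, 1.45 m below the top of the plate, so y_c = 6.8 + 1.45 = 8.25 m and h_c = 8.25 × 0.793353 = 6.54516 m.
A = π(1.45)² = 6.6052 m².
Resultant F = γ·h_c·A = 11.58561 × 6.54516 × 6.6052 = 500.87 kN.
I_c = πr⁴/4 = π × 1.45⁴/4 = 3.47186 m⁴.
Centre of pressure: y_p = y_c + I_c/(y_c·A) = 8.25 + 3.47186/(8.25 × 6.6052) = 8.25 + 0.0637122 = 8.31371 m along the plane.
Vertically, h_p = y_p·sinθ = 8.31371 × 0.793353 = 6.59571 m.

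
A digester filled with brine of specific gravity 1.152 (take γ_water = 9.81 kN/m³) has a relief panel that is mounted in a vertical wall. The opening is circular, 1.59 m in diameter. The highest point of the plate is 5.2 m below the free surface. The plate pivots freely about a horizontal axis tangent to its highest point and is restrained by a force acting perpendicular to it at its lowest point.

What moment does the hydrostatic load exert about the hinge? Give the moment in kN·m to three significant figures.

M ≈ 110 kN·m

γ = 1.152 × 9.81 = 11.30112 kN/m³.
The centroid is at the centre, 0.795 m below the top of the plate, so the centroid depth is h_c = 5.2 + 0.795 = 5.995 m.
A = π(0.795)² = 1.98557 m².
Resultant F = γ·h_c·A = 11.30112 × 5.995 × 1.98557 = 134.523 kN.
I_c = πr⁴/4 = π × 0.795⁴/4 = 0.313732 m⁴.
Centre of pressure: y_p = y_c + I_c/(y_c·A) = 5.995 + 0.313732/(5.995 × 1.98557) = 5.995 + 0.0263563 = 6.02136 m along the plane.
The resultant acts 0.795 + 0.0263563 = 0.821356 m (along the plate) below the hinge at the top edge, so the moment about the hinge is M = F × 0.821356 = 134.523 × 0.821356 = 110.491 kN·m.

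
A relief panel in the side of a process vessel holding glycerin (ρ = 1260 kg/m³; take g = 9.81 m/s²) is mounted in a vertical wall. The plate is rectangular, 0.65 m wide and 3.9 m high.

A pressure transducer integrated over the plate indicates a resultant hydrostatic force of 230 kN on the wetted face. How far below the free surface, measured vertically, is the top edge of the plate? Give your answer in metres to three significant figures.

d_top ≈ 5.39 m

γ = ρg = 1260 × 9.81 / 1000 = 12.3606 kN/m³.
A = 0.65 × 3.9 = 2.535 m².
From F = γ·h_c·A, the centroid depth is h_c = 230/(12.3606 × 2.535) = 7.34024 m.
The centroid lies 3.9/2 = 1.95 m below the top edge, so the top edge sits at h_top = 7.34024 − 1.95 = 5.39024 m below the surface.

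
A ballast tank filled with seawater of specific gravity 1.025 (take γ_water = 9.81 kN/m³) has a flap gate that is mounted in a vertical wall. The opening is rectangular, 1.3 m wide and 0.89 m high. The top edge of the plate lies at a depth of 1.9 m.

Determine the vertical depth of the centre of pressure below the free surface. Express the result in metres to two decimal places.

h_p = 2.37 m

γ = 1.025 × 9.81 = 10.05525 kN/m³.
The centroid lies 0.89/2 = 0.445 m below the top edge, so the centroid depth is h_c = 1.9 + 0.445 = 2.345 m.
A = 1.3 × 0.89 = 1.157 m².
Resultant F = γ·h_c·A = 10.05525 × 2.345 × 1.157 = 27.2816 kN.
I_c = b·h³/12 = 1.3 × 0.89³/12 = 0.0763716 m⁴.
Centre of pressure: y_p = y_c + I_c/(y_c·A) = 2.345 + 0.0763716/(2.345 × 1.157) = 2.345 + 0.0281485 = 2.37315 m along the plane.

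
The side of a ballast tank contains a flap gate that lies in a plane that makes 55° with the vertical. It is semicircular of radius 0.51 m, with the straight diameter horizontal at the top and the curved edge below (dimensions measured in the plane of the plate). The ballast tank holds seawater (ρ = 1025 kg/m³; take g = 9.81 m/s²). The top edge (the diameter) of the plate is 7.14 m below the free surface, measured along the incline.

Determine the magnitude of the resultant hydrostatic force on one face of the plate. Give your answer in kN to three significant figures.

γ = ρg = 1025 × 9.81 / 1000 = 10.05525 kN/m³.
The plate makes 55° with the vertical, i.e. θ = 90° − 55° = 35° to the horizontal. Measuring y along the incline from the free-surface line, vertical depth h = y·sinθ with sinθ = 0.573576.
The centroid of a semicircle lies 4r/(3π) = 0.216451 m from the diameter, here below the top edge, so y_c = 7.14 + 0.216451 = 7.35645 m and h_c = 7.35645 × 0.573576 = 4.21948 m.
A = πr²/2 = π × 0.51²/2 = 0.408564 m².
Resultant F = γ·h_c·A = 10.05525 × 4.21948 × 0.408564 = 17.3345 kN.

F ≈ 17.3 kN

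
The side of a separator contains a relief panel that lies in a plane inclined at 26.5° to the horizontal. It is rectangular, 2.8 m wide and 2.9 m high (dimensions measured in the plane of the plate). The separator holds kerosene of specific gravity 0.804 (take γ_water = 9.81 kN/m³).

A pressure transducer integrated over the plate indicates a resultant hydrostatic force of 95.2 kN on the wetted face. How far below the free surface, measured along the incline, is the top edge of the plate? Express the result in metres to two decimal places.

y_top ≈ 1.88 m

γ = 0.804 × 9.81 = 7.88724 kN/m³.
A = 2.8 × 2.9 = 8.12 m².
From F = γ·h_c·A, the centroid depth is h_c = 95.2/(7.88724 × 8.12) = 1.48647 m.
Let θ = 26.5° be the plate's angle to the horizontal; measure y along the incline from where the plane meets the free surface. Vertical depth h = y·sinθ with sinθ = 0.446198.
Along the incline, y_c = h_c/sinθ = 1.48647/0.446198 = 3.33141 m.
The centroid lies 2.9/2 = 1.45 m below the top edge, so the top edge sits at y_top = 3.33141 − 1.45 = 1.88141 m along the incline.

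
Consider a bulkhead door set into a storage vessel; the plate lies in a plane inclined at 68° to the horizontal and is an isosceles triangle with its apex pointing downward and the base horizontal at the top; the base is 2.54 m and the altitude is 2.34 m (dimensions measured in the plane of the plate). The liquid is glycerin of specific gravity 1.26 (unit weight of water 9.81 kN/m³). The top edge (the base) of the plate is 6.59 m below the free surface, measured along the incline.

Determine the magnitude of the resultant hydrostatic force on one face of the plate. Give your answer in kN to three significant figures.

F ≈ 251 kN

γ = 1.26 × 9.81 = 12.3606 kN/m³.
Let θ = 68° be the plate's angle to the horizontal; measure y along the incline from where the plane meets the free surface. Vertical depth h = y·sinθ with sinθ = 0.927184.
With the apex down, the centroid sits h/3 = 2.34/3 = 0.78 m below the base (the top edge), so y_c = 6.59 + 0.78 = 7.37 m and h_c = 7.37 × 0.927184 = 6.83335 m.
A = ½ × 2.54 × 2.34 = 2.9718 m².
Resultant F = γ·h_c·A = 12.3606 × 6.83335 × 2.9718 = 251.011 kN.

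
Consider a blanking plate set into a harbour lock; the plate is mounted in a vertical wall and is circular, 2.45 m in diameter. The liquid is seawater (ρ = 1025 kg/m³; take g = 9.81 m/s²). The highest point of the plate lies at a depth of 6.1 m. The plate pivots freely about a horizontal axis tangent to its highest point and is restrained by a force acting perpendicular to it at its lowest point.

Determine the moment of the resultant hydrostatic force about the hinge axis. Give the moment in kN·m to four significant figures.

M ≈ 443.1 kN·m

γ = ρg = 1025 × 9.81 / 1000 = 10.05525 kN/m³.
The centroid is at the centre, 1.225 m below the top of the plate, so the centroid depth is h_c = 6.1 + 1.225 = 7.325 m.
A = π(1.225)² = 4.71435 m².
Resultant F = γ·h_c·A = 10.05525 × 7.325 × 4.71435 = 347.234 kN.
I_c = πr⁴/4 = π × 1.225⁴/4 = 1.76862 m⁴.
Centre of pressure: y_p = y_c + I_c/(y_c·A) = 7.325 + 1.76862/(7.325 × 4.71435) = 7.325 + 0.0512159 = 7.37622 m along the plane.
The resultant acts 1.225 + 0.0512159 = 1.27622 m (along the plate) below the hinge at the top edge, so the moment about the hinge is M = F × 1.27622 = 347.234 × 1.27622 = 443.147 kN·m.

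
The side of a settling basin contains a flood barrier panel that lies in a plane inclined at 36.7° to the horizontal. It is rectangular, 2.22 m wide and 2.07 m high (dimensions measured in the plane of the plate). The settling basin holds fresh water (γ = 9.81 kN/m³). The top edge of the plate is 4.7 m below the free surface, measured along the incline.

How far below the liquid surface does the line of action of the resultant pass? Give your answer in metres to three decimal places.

γ = 9.81 kN/m³.
Let θ = 36.7° be the plate's angle to the horizontal; measure y along the incline from where the plane meets the free surface. Vertical depth h = y·sinθ with sinθ = 0.597625.
The centroid lies 2.07/2 = 1.035 m below the top edge, so y_c = 4.7 + 1.035 = 5.735 m and h_c = 5.735 × 0.597625 = 3.42738 m.
A = 2.22 × 2.07 = 4.5954 m².
Resultant F = γ·h_c·A = 9.81 × 3.42738 × 4.5954 = 154.509 kN.
I_c = b·h³/12 = 2.22 × 2.07³/12 = 1.6409 m⁴.
Centre of pressure: y_p = y_c + I_c/(y_c·A) = 5.735 + 1.6409/(5.735 × 4.5954) = 5.735 + 0.0622623 = 5.79726 m along the plane.
Vertically, h_p = y_p·sinθ = 5.79726 × 0.597625 = 3.46459 m.

h_p = 3.465 m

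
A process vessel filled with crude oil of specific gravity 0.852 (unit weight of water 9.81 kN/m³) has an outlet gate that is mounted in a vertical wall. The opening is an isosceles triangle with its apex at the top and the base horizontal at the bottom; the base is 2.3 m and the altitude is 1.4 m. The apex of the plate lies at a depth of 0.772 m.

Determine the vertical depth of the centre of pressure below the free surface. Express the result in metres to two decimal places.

γ = 0.852 × 9.81 = 8.35812 kN/m³.
With the apex up, the centroid sits 2h/3 = 2 × 1.4/3 = 0.933333 m below the apex, so the centroid depth is h_c = 0.772 + 0.933333 = 1.70533 m.
A = ½ × 2.3 × 1.4 = 1.61 m².
Resultant F = γ·h_c·A = 8.35812 × 1.70533 × 1.61 = 22.9479 kN.
I_c = b·h³/36 = 2.3 × 1.4³/36 = 0.175311 m⁴.
Centre of pressure: y_p = y_c + I_c/(y_c·A) = 1.70533 + 0.175311/(1.70533 × 1.61) = 1.70533 + 0.0638521 = 1.76918 m along the plane.

h_p = 1.77 m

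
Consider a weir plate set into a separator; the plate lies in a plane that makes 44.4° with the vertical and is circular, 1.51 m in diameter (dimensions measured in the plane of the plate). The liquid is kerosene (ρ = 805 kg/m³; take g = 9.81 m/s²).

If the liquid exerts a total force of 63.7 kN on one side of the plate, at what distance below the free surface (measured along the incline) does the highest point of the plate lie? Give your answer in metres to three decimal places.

y_top ≈ 5.549 m

γ = ρg = 805 × 9.81 / 1000 = 7.89705 kN/m³.
A = π(0.755)² = 1.79079 m².
From F = γ·h_c·A, the centroid depth is h_c = 63.7/(7.89705 × 1.79079) = 4.50433 m.
The plate makes 44.4° with the vertical, i.e. θ = 90° − 44.4° = 45.6° to the horizontal. Measuring y along the incline from the free-surface line, vertical depth h = y·sinθ with sinθ = 0.714473.
Along the incline, y_c = h_c/sinθ = 4.50433/0.714473 = 6.30441 m.
The centroid is at the centre, 0.755 m below the top of the plate, so the highest point sits at y_top = 6.30441 − 0.755 = 5.54941 m along the incline.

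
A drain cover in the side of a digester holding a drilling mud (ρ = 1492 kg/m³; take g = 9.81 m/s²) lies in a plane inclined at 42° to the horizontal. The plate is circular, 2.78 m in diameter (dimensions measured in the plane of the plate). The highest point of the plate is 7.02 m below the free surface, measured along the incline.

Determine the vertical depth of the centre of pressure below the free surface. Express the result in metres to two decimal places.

γ = ρg = 1492 × 9.81 / 1000 = 14.63652 kN/m³.
Let θ = 42° be the plate's angle to the horizontal; measure y along the incline from where the plane meets the free surface. Vertical depth h = y·sinθ with sinθ = 0.669131.
The centroid is at the centre, 1.39 m below the top of the plate, so y_c = 7.02 + 1.39 = 8.41 m and h_c = 8.41 × 0.669131 = 5.62739 m.
A = π(1.39)² = 6.06987 m².
Resultant F = γ·h_c·A = 14.63652 × 5.62739 × 6.06987 = 499.947 kN.
I_c = πr⁴/4 = π × 1.39⁴/4 = 2.9319 m⁴.
Centre of pressure: y_p = y_c + I_c/(y_c·A) = 8.41 + 2.9319/(8.41 × 6.06987) = 8.41 + 0.0574346 = 8.46743 m along the plane.
Vertically, h_p = y_p·sinθ = 8.46743 × 0.669131 = 5.66582 m.

h_p = 5.67 m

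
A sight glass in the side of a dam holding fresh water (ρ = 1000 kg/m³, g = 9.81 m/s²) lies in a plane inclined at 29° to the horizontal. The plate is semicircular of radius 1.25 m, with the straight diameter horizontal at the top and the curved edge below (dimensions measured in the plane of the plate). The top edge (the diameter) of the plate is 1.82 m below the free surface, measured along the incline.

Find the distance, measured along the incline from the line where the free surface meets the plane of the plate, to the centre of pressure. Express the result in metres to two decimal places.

γ = ρg = 1000 × 9.81 = 9810 N/m³ = 9.81 kN/m³.
Let θ = 29° be the plate's angle to the horizontal; measure y along the incline from where the plane meets the free surface. Vertical depth h = y·sinθ with sinθ = 0.484810.
The centroid of a semicircle lies 4r/(3π) = 0.530516 m from the diameter, here below the top edge, so y_c = 1.82 + 0.530516 = 2.35052 m and h_c = 2.35052 × 0.484810 = 1.13956 m.
A = πr²/2 = π × 1.25²/2 = 2.45437 m².
Resultant F = γ·h_c·A = 9.81 × 1.13956 × 2.45437 = 27.4376 kN.
I_c = (π/8 − 8/(9π))·r⁴ = 0.109757 × 1.25⁴ = 0.267961 m⁴.
Centre of pressure: y_p = y_c + I_c/(y_c·A) = 2.35052 + 0.267961/(2.35052 × 2.45437) = 2.35052 + 0.0464481 = 2.39697 m along the plane.

y_p = 2.40 m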